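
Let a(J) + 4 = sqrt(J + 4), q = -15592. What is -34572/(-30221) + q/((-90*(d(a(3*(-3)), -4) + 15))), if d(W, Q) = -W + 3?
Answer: 5944021012/665013105 + 7796*I*sqrt(5)/22005 ≈ 8.9382 + 0.7922*I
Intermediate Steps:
a(J) = -4 + sqrt(4 + J) (a(J) = -4 + sqrt(J + 4) = -4 + sqrt(4 + J))
d(W, Q) = 3 - W
-34572/(-30221) + q/((-90*(d(a(3*(-3)), -4) + 15))) = -34572/(-30221) - 15592*(-1/(90*((3 - (-4 + sqrt(4 + 3*(-3)))) + 15))) = -34572*(-1/30221) - 15592*(-1/(90*((3 - (-4 + sqrt(4 - 9))) + 15))) = 34572/30221 - 15592*(-1/(90*((3 - (-4 + sqrt(-5))) + 15))) = 34572/30221 - 15592*(-1/(90*((3 - (-4 + I*sqrt(5))) + 15))) = 34572/30221 - 15592*(-1/(90*((3 + (4 - I*sqrt(5))) + 15))) = 34572/30221 - 15592*(-1/(90*((7 - I*sqrt(5)) + 15))) = 34572/30221 - 15592*(-1/(90*(22 - I*sqrt(5)))) = 34572/30221 - 15592/(-1980 + 90*I*sqrt(5))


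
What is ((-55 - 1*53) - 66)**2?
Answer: 30276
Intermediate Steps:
((-55 - 1*53) - 66)**2 = ((-55 - 53) - 66)**2 = (-108 - 66)**2 = (-174)**2 = 30276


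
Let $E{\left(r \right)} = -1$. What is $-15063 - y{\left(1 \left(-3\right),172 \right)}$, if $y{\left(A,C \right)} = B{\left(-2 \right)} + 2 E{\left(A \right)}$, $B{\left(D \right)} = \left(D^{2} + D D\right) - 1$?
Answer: $-15068$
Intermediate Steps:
$B{\left(D \right)} = -1 + 2 D^{2}$ ($B{\left(D \right)} = \left(D^{2} + D^{2}\right) - 1 = 2 D^{2} - 1 = -1 + 2 D^{2}$)
$y{\left(A,C \right)} = 5$ ($y{\left(A,C \right)} = \left(-1 + 2 \left(-2\right)^{2}\right) + 2 \left(-1\right) = \left(-1 + 2 \cdot 4\right) - 2 = \left(-1 + 8\right) - 2 = 7 - 2 = 5$)
$-15063 - y{\left(1 \left(-3\right),172 \right)} = -15063 - 5 = -15068$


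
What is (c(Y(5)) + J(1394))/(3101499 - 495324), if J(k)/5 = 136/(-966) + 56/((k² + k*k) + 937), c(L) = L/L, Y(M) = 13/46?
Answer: 185344909/1631134172242575 ≈ 1.1363e-7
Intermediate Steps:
Y(M) = 13/46 (Y(M) = 13*(1/46) = 13/46)
c(L) = 1
J(k) = -340/483 + 280/(937 + 2*k²) (J(k) = 5*(136/(-966) + 56/((k² + k*k) + 937)) = 5*(136*(-1/966) + 56/((k² + k²) + 937)) = 5*(-68/483 + 56/(2*k² + 937)) = 5*(-68/483 + 56/(937 + 2*k²)) = -340/483 + 280/(937 + 2*k²))
(c(Y(5)) + J(1394))/(3101499 - 495324) = (1 + 20*(-9167 - 34*1394²)/(483*(937 + 2*1394²)))/(3101499 - 495324) = (1 + 20*(-9167 - 34*1943236)/(483*(937 + 2*1943236)))/2606175 = (1 + 20*(-9167 - 66070024)/(483*(937 + 3886472)))*(1/2606175) = (1 + (20/483)*(-66079191)/3887409)*(1/2606175) = (1 + (20/483)*(1/3887409)*(-66079191))*(1/2606175) = (1 - 440527940/625872849)*(1/2606175) = (185344909/625872849)*(1/2606175) = 185344909/1631134172242575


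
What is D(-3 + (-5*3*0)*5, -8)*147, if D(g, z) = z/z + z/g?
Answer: 539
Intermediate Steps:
D(g, z) = 1 + z/g
D(-3 + (-5*3*0)*5, -8)*147 = (((-3 + (-5*3*0)*5) - 8)/(-3 + (-5*3*0)*5))*147 = (((-3 - 15*0*5) - 8)/(-3 - 15*0*5))*147 = (((-3 + 0*5) - 8)/(-3 + 0*5))*147 = (((-3 + 0) - 8)/(-3 + 0))*147 = ((-3 - 8)/(-3))*147 = -1/3*(-11)*147 = (11/3)*147 = 539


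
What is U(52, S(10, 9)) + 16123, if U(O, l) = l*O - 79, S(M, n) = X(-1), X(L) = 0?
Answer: 16044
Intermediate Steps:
S(M, n) = 0
U(O, l) = -79 + O*l (U(O, l) = O*l - 79 = -79 + O*l)
U(52, S(10, 9)) + 16123 = (-79 + 52*0) + 16123 = (-79 + 0) + 16123 = -79 + 16123 = 16044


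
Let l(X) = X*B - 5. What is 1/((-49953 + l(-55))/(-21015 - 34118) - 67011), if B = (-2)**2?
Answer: -55133/3694467285 ≈ -1.4923e-5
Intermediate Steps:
B = 4
l(X) = -5 + 4*X (l(X) = X*4 - 5 = 4*X - 5 = -5 + 4*X)
1/((-49953 + l(-55))/(-21015 - 34118) - 67011) = 1/((-49953 + (-5 + 4*(-55)))/(-21015 - 34118) - 67011) = 1/((-49953 + (-5 - 220))/(-55133) - 67011) = 1/((-49953 - 225)*(-1/55133) - 67011) = 1/(-50178*(-1/55133) - 67011) = 1/(50178/55133 - 67011) = 1/(-3694467285/55133) = -55133/3694467285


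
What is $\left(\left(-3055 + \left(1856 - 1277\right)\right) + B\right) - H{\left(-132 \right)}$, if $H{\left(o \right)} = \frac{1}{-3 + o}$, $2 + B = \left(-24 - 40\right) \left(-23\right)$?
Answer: $- \frac{135809}{135} \approx -1006.0$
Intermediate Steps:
$B = 1470$ ($B = -2 + \left(-24 - 40\right) \left(-23\right) = -2 - -1472 = -2 + 1472 = 1470$)
$\left(\left(-3055 + \left(1856 - 1277\right)\right) + B\right) - H{\left(-132 \right)} = \left(\left(-3055 + \left(1856 - 1277\right)\right) + 1470\right) - \frac{1}{-3 - 132} = \left(\left(-3055 + 579\right) + 1470\right) - \frac{1}{-135} = \left(-2476 + 1470\right) - - \frac{1}{135} = -1006 + \frac{1}{135} = - \frac{135809}{135}$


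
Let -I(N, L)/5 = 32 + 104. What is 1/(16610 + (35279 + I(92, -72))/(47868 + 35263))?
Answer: 83131/1380840509 ≈ 6.0203e-5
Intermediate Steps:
I(N, L) = -680 (I(N, L) = -5*(32 + 104) = -5*136 = -680)
1/(16610 + (35279 + I(92, -72))/(47868 + 35263)) = 1/(16610 + (35279 - 680)/(47868 + 35263)) = 1/(16610 + 34599/83131) = 1/(1380840509/83131) = 83131/1380840509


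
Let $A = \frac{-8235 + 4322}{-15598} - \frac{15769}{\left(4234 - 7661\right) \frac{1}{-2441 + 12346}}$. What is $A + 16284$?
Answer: $\frac{3306745938225}{53454346} \approx 61861.0$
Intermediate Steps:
$A = \frac{2436295367961}{53454346}$ ($A = \left(-3913\right) \left(- \frac{1}{15598}\right) - \frac{15769}{\left(-3427\right) \frac{1}{9905}} = \frac{3913}{15598} - \frac{15769}{\left(-3427\right) \frac{1}{9905}} = \frac{3913}{15598} - \frac{15769}{- \frac{3427}{9905}} = \frac{3913}{15598} - - \frac{156191945}{3427} = \frac{3913}{15598} + \frac{156191945}{3427} = \frac{2436295367961}{53454346} \approx 45577.0$)
$A + 16284 = \frac{2436295367961}{53454346} + 16284 = \frac{3306745938225}{53454346}$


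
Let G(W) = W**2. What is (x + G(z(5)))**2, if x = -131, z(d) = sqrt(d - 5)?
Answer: 17161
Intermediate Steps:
z(d) = sqrt(-5 + d)
(x + G(z(5)))**2 = (-131 + (sqrt(-5 + 5))**2)**2 = (-131 + (sqrt(0))**2)**2 = (-131 + 0**2)**2 = (-131 + 0)**2 = (-131)**2 = 17161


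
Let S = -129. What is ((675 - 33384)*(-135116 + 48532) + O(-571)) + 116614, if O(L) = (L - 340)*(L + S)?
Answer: 2832830370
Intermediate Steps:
O(L) = (-340 + L)*(-129 + L) (O(L) = (L - 340)*(L - 129) = (-340 + L)*(-129 + L))
((675 - 33384)*(-135116 + 48532) + O(-571)) + 116614 = ((675 - 33384)*(-135116 + 48532) + (43860 + (-571)² - 469*(-571))) + 116614 = (-32709*(-86584) + (43860 + 326041 + 267799)) + 116614 = (2832076056 + 637700) + 116614 = 2832713756 + 116614 = 2832830370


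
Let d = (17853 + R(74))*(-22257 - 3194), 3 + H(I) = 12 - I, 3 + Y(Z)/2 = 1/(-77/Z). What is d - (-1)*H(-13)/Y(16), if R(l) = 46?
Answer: -112520220750/247 ≈ -4.5555e+8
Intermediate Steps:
Y(Z) = -6 - 2*Z/77 (Y(Z) = -6 + 2/((-77/Z)) = -6 + 2*(-Z/77) = -6 - 2*Z/77)
H(I) = 9 - I (H(I) = -3 + (12 - I) = 9 - I)
d = -455547449 (d = (17853 + 46)*(-22257 - 3194) = 17899*(-25451) = -455547449)
d - (-1)*H(-13)/Y(16) = -455547449 - (-1)*(9 - 1*(-13))/(-6 - 2/77*16) = -455547449 - (-1)*(9 + 13)/(-6 - 32/77) = -455547449 - (-1)*22/(-494/77) = -455547449 - (-1)*22*(-77/494) = -455547449 - (-1)*(-847)/247 = -455547449 - 1*847/247 = -455547449 - 847/247 = -112520220750/247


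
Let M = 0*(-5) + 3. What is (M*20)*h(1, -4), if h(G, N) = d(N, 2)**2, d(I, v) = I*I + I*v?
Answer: 3840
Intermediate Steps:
d(I, v) = I**2 + I*v
M = 3 (M = 0 + 3 = 3)
h(G, N) = N**2*(2 + N)**2 (h(G, N) = (N*(N + 2))**2 = (N*(2 + N))**2 = N**2*(2 + N)**2)
(M*20)*h(1, -4) = (3*20)*((-4)**2*(2 - 4)**2) = 60*(16*(-2)**2) = 60*(16*4) = 60*64 = 3840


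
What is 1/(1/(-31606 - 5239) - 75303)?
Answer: -36845/2774539036 ≈ -1.3280e-5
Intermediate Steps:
1/(1/(-31606 - 5239) - 75303) = 1/(1/(-36845) - 75303) = 1/(-1/36845 - 75303) = 1/(-2774539036/36845) = -36845/2774539036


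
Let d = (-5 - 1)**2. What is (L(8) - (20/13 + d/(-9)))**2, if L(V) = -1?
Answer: 361/169 ≈ 2.1361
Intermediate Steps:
d = 36 (d = (-6)**2 = 36)
(L(8) - (20/13 + d/(-9)))**2 = (-1 - (20/13 + 36/(-9)))**2 = (-1 - (20*(1/13) + 36*(-1/9)))**2 = (-1 - (20/13 - 4))**2 = (-1 - 1*(-32/13))**2 = (-1 + 32/13)**2 = (19/13)**2 = 361/169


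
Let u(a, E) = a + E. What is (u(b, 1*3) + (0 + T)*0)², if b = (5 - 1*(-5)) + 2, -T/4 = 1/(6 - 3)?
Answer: 225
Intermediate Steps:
T = -4/3 (T = -4/(6 - 3) = -4/3 ≈ -1.3333)
b = 12 (b = (5 + 5) + 2 = 10 + 2 = 12)
u(a, E) = E + a
(u(b, 1*3) + (0 + T)*0)² = ((1*3 + 12) + (0 - 4/3)*0)² = ((3 + 12) - 4/3*0)² = (15 + 0)² = 15² = 225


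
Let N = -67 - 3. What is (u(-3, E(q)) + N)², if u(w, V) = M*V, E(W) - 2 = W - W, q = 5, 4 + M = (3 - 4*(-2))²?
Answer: 26896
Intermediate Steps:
M = 117 (M = -4 + (3 - 4*(-2))² = -4 + (3 + 8)² = -4 + 11² = -4 + 121 = 117)
N = -70
E(W) = 2 (E(W) = 2 + (W - W) = 2 + 0 = 2)
u(w, V) = 117*V
(u(-3, E(q)) + N)² = (117*2 - 70)² = (234 - 70)² = 164² = 26896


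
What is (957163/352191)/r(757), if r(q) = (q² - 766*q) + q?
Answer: -957163/2132868696 ≈ -0.00044877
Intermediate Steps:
r(q) = q² - 765*q
(957163/352191)/r(757) = (957163/352191)/((757*(-765 + 757))) = (957163*(1/352191))/((757*(-8))) = (957163/352191)/(-6056) = (957163/352191)*(-1/6056) = -957163/2132868696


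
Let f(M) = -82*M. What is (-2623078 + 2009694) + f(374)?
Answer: -644052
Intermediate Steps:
(-2623078 + 2009694) + f(374) = (-2623078 + 2009694) - 82*374 = -613384 - 30668 = -644052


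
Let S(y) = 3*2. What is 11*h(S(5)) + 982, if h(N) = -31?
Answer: 641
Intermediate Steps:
S(y) = 6
11*h(S(5)) + 982 = 11*(-31) + 982 = -341 + 982 = 641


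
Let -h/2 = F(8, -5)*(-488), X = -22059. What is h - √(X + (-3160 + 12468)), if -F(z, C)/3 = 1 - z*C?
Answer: -120048 - I*√12751 ≈ -1.2005e+5 - 112.92*I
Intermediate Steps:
F(z, C) = -3 + 3*C*z (F(z, C) = -3*(1 - z*C) = -3*(1 - C*z) = -3 + 3*C*z)
h = -120048 (h = -2*(-3 + 3*(-5)*8)*(-488) = -2*(-3 - 120)*(-488) = -(-246)*(-488) = -2*60024 = -120048)
h - √(X + (-3160 + 12468)) = -120048 - √(-22059 + (-3160 + 12468)) = -120048 - √(-22059 + 9308) = -120048 - √(-12751) = -120048 - I*√12751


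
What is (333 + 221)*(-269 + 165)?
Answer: -57616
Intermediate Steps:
(333 + 221)*(-269 + 165) = 554*(-104) = -57616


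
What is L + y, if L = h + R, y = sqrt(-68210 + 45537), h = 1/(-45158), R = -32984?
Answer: -1489491473/45158 + I*sqrt(22673) ≈ -32984.0 + 150.58*I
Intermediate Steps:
h = -1/45158 ≈ -2.2144e-5
y = I*sqrt(22673) (y = sqrt(-22673) = I*sqrt(22673) ≈ 150.58*I)
L = -1489491473/45158 (L = -1/45158 - 32984 = -1489491473/45158 ≈ -32984.)
L + y = -1489491473/45158 + I*sqrt(22673)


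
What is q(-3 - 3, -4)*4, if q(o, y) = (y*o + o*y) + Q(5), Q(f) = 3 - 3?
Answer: 192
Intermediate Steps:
Q(f) = 0
q(o, y) = 2*o*y (q(o, y) = (y*o + o*y) + 0 = (o*y + o*y) + 0 = 2*o*y + 0 = 2*o*y)
q(-3 - 3, -4)*4 = (2*(-3 - 3)*(-4))*4 = (2*(-6)*(-4))*4 = 48*4 = 192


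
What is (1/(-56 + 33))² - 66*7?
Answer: -244397/529 ≈ -462.00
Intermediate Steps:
(1/(-56 + 33))² - 66*7 = (1/(-23))² - 462 = (-1/23)² - 462 = 1/529 - 462 = -244397/529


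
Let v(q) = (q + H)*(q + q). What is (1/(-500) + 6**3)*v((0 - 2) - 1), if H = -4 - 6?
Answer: 4211961/250 ≈ 16848.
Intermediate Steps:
H = -10
v(q) = 2*q*(-10 + q) (v(q) = (q - 10)*(q + q) = (-10 + q)*(2*q) = 2*q*(-10 + q))
(1/(-500) + 6**3)*v((0 - 2) - 1) = (1/(-500) + 6**3)*(2*((0 - 2) - 1)*(-10 + ((0 - 2) - 1))) = (-1/500 + 216)*(2*(-2 - 1)*(-10 + (-2 - 1))) = 107999*(2*(-3)*(-10 - 3))/500 = 107999*(2*(-3)*(-13))/500 = (107999/500)*78 = 4211961/250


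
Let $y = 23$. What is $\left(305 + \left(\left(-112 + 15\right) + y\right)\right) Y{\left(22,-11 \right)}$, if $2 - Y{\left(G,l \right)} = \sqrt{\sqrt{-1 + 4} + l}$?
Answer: $462 - 231 \sqrt{-11 + \sqrt{3}} \approx 462.0 - 703.24 i$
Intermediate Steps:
$Y{\left(G,l \right)} = 2 - \sqrt{l + \sqrt{3}}$ ($Y{\left(G,l \right)} = 2 - \sqrt{\sqrt{-1 + 4} + l} = 2 - \sqrt{\sqrt{3} + l} = 2 - \sqrt{l + \sqrt{3}}$)
$\left(305 + \left(\left(-112 + 15\right) + y\right)\right) Y{\left(22,-11 \right)} = \left(305 + \left(\left(-112 + 15\right) + 23\right)\right) \left(2 - \sqrt{-11 + \sqrt{3}}\right) = \left(305 + \left(-97 + 23\right)\right) \left(2 - \sqrt{-11 + \sqrt{3}}\right) = \left(305 - 74\right) \left(2 - \sqrt{-11 + \sqrt{3}}\right) = 231 \left(2 - \sqrt{-11 + \sqrt{3}}\right) = 462 - 231 \sqrt{-11 + \sqrt{3}}$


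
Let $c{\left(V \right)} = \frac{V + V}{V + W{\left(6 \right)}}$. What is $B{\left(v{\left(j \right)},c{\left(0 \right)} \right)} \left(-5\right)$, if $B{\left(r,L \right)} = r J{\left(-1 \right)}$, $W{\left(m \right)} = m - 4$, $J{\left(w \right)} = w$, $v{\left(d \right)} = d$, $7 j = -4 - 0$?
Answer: $- \frac{20}{7} \approx -2.8571$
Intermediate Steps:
$j = - \frac{4}{7}$ ($j = \frac{-4 - 0}{7} = \frac{-4 + 0}{7} = \frac{1}{7} \left(-4\right) = - \frac{4}{7} \approx -0.57143$)
$W{\left(m \right)} = -4 + m$ ($W{\left(m \right)} = m - 4 = -4 + m$)
$c{\left(V \right)} = \frac{2 V}{2 + V}$ ($c{\left(V \right)} = \frac{V + V}{V + \left(-4 + 6\right)} = \frac{2 V}{V + 2} = \frac{2 V}{2 + V}$)
$B{\left(r,L \right)} = - r$ ($B{\left(r,L \right)} = r \left(-1\right) = - r$)
$B{\left(v{\left(j \right)},c{\left(0 \right)} \right)} \left(-5\right) = \left(-1\right) \left(- \frac{4}{7}\right) \left(-5\right) = \frac{4}{7} \left(-5\right) = - \frac{20}{7}$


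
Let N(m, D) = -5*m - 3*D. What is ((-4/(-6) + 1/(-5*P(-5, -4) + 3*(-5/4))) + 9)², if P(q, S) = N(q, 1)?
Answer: 173791489/1863225 ≈ 93.275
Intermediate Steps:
P(q, S) = -3 - 5*q (P(q, S) = -5*q - 3*1 = -5*q - 3 = -3 - 5*q)
((-4/(-6) + 1/(-5*P(-5, -4) + 3*(-5/4))) + 9)² = ((-4/(-6) + 1/(-5*(-3 - 5*(-5)) + 3*(-5/4))) + 9)² = ((-4*(-⅙) + 1/(-5*(-3 + 25) + 3*(-5*¼))) + 9)² = ((⅔ + 1/(-5*22 + 3*(-5/4))) + 9)² = ((⅔ + 1/(-110 - 15/4)) + 9)² = ((⅔ + 1/(-455/4)) + 9)² = ((⅔ + 1*(-4/455)) + 9)² = ((⅔ - 4/455) + 9)² = (898/1365 + 9)² = (13183/1365)² = 173791489/1863225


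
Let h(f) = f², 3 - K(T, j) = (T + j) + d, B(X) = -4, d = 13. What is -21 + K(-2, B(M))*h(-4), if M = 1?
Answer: -85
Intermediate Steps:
K(T, j) = -10 - T - j (K(T, j) = 3 - ((T + j) + 13) = 3 - (13 + T + j) = 3 + (-13 - T - j) = -10 - T - j)
-21 + K(-2, B(M))*h(-4) = -21 + (-10 - 1*(-2) - 1*(-4))*(-4)² = -21 + (-10 + 2 + 4)*16 = -21 - 4*16 = -21 - 64 = -85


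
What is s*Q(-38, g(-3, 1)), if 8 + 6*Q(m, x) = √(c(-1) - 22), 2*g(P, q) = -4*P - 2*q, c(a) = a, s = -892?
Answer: 3568/3 - 446*I*√23/3 ≈ 1189.3 - 712.98*I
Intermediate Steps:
g(P, q) = -q - 2*P (g(P, q) = (-4*P - 2*q)/2 = -q - 2*P)
Q(m, x) = -4/3 + I*√23/6 (Q(m, x) = -4/3 + √(-1 - 22)/6 = -4/3 + √(-23)/6 = -4/3 + (I*√23)/6 = -4/3 + I*√23/6)
s*Q(-38, g(-3, 1)) = -892*(-4/3 + I*√23/6) = 3568/3 - 446*I*√23/3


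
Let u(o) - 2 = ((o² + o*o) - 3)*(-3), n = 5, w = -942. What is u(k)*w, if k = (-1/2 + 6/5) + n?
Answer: 4331787/25 ≈ 1.7327e+5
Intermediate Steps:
k = 57/10 (k = (-1/2 + 6/5) + 5 = (-1*½ + 6*(⅕)) + 5 = (-½ + 6/5) + 5 = 7/10 + 5 = 57/10 ≈ 5.7000)
u(o) = 11 - 6*o² (u(o) = 2 + ((o² + o*o) - 3)*(-3) = 2 + ((o² + o²) - 3)*(-3) = 2 + (2*o² - 3)*(-3) = 2 + (-3 + 2*o²)*(-3) = 2 + (9 - 6*o²) = 11 - 6*o²)
u(k)*w = (11 - 6*(57/10)²)*(-942) = (11 - 6*3249/100)*(-942) = (11 - 9747/50)*(-942) = -9197/50*(-942) = 4331787/25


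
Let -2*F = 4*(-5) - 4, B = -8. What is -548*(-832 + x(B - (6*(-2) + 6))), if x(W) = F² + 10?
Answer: 371544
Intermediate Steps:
F = 12 (F = -(4*(-5) - 4)/2 = -(-20 - 4)/2 = -½*(-24) = 12)
x(W) = 154 (x(W) = 12² + 10 = 144 + 10 = 154)
-548*(-832 + x(B - (6*(-2) + 6))) = -548*(-832 + 154) = -548*(-678) = 371544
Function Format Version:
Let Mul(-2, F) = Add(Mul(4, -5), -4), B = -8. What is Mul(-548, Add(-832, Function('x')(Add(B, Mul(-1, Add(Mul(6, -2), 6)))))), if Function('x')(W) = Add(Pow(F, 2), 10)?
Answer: 371544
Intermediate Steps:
F = 12 (F = Mul(Rational(-1, 2), Add(Mul(4, -5), -4)) = Mul(Rational(-1, 2), Add(-20, -4)) = Mul(Rational(-1, 2), -24) = 12)
Function('x')(W) = 154 (Function('x')(W) = Add(Pow(12, 2), 10) = Add(144, 10) = 154)
Mul(-548, Add(-832, Function('x')(Add(B, Mul(-1, Add(Mul(6, -2), 6)))))) = Mul(-548, Add(-832, 154)) = Mul(-548, -678) = 371544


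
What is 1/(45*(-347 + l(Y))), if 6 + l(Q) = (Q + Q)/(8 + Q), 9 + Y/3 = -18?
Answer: -73/1152315 ≈ -6.3351e-5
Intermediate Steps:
Y = -81 (Y = -27 + 3*(-18) = -27 - 54 = -81)
l(Q) = -6 + 2*Q/(8 + Q) (l(Q) = -6 + (Q + Q)/(8 + Q) = -6 + (2*Q)/(8 + Q) = -6 + 2*Q/(8 + Q))
1/(45*(-347 + l(Y))) = 1/(45*(-347 + 4*(-12 - 1*(-81))/(8 - 81))) = 1/(45*(-347 + 4*(-12 + 81)/(-73))) = 1/(45*(-347 + 4*(-1/73)*69)) = 1/(45*(-347 - 276/73)) = 1/(45*(-25607/73)) = 1/(-1152315/73) = -73/1152315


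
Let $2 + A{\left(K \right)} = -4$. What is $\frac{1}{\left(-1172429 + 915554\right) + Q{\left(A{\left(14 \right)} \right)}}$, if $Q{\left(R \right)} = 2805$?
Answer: $- \frac{1}{254070} \approx -3.9359 \cdot 10^{-6}$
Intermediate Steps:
$A{\left(K \right)} = -6$ ($A{\left(K \right)} = -2 - 4 = -6$)
$\frac{1}{\left(-1172429 + 915554\right) + Q{\left(A{\left(14 \right)} \right)}} = \frac{1}{\left(-1172429 + 915554\right) + 2805} = \frac{1}{-256875 + 2805} = \frac{1}{-254070} = - \frac{1}{254070}$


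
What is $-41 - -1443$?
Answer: $1402$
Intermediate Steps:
$-41 - -1443 = -41 + 1443 = 1402$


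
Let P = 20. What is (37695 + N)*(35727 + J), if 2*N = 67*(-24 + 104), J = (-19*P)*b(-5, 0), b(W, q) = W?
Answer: 1519190125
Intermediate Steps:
J = 1900 (J = -19*20*(-5) = -380*(-5) = 1900)
N = 2680 (N = (67*(-24 + 104))/2 = (67*80)/2 = (1/2)*5360 = 2680)
(37695 + N)*(35727 + J) = (37695 + 2680)*(35727 + 1900) = 40375*37627 = 1519190125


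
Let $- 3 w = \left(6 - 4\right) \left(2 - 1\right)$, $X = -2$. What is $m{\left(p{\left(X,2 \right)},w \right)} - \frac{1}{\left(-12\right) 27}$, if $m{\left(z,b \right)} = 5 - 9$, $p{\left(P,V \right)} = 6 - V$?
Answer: $- \frac{1295}{324} \approx -3.9969$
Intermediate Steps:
$w = - \frac{2}{3}$ ($w = - \frac{\left(6 - 4\right) \left(2 - 1\right)}{3} = - \frac{2 \cdot 1}{3} = \left(- \frac{1}{3}\right) 2 = - \frac{2}{3} \approx -0.66667$)
$m{\left(z,b \right)} = -4$
$m{\left(p{\left(X,2 \right)},w \right)} - \frac{1}{\left(-12\right) 27} = -4 - \frac{1}{\left(-12\right) 27} = -4 - \frac{1}{-324} = -4 - - \frac{1}{324} = -4 + \frac{1}{324} = - \frac{1295}{324}$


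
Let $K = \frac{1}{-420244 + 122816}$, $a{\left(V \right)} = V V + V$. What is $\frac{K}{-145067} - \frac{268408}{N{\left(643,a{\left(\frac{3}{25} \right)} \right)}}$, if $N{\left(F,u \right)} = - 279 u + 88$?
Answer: $- \frac{139194671492064393}{26190221519332} \approx -5314.8$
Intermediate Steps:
$a{\left(V \right)} = V + V^{2}$ ($a{\left(V \right)} = V^{2} + V = V + V^{2}$)
$K = - \frac{1}{297428}$ ($K = \frac{1}{-297428} = - \frac{1}{297428} \approx -3.3622 \cdot 10^{-6}$)
$N{\left(F,u \right)} = 88 - 279 u$
$\frac{K}{-145067} - \frac{268408}{N{\left(643,a{\left(\frac{3}{25} \right)} \right)}} = - \frac{1}{297428 \left(-145067\right)} - \frac{268408}{88 - 279 \cdot \frac{3}{25} \left(1 + \frac{3}{25}\right)} = \left(- \frac{1}{297428}\right) \left(- \frac{1}{145067}\right) - \frac{268408}{88 - 279 \cdot 3 \cdot \frac{1}{25} \left(1 + 3 \cdot \frac{1}{25}\right)} = \frac{1}{43146987676} - \frac{268408}{88 - 279 \frac{3 \left(1 + \frac{3}{25}\right)}{25}} = \frac{1}{43146987676} - \frac{268408}{88 - 279 \cdot \frac{3}{25} \cdot \frac{28}{25}} = \frac{1}{43146987676} - \frac{268408}{88 - \frac{23436}{625}} = \frac{1}{43146987676} - \frac{268408}{\frac{31564}{625}} = \frac{1}{43146987676} - \frac{41938750}{7891} = - \frac{139194671492064393}{26190221519332}$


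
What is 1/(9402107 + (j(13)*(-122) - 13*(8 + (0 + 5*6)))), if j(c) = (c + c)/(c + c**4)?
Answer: 1099/10332372565 ≈ 1.0636e-7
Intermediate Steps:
j(c) = 2*c/(c + c**4) (j(c) = (2*c)/(c + c**4) = 2*c/(c + c**4))
1/(9402107 + (j(13)*(-122) - 13*(8 + (0 + 5*6)))) = 1/(9402107 + ((2/(1 + 13**3))*(-122) - 13*(8 + (0 + 5*6)))) = 1/(9402107 + ((2/(1 + 2197))*(-122) - 13*(8 + (0 + 30)))) = 1/(9402107 + ((2/2198)*(-122) - 13*(8 + 30))) = 1/(9402107 + ((2*(1/2198))*(-122) - 13*38)) = 1/(9402107 + ((1/1099)*(-122) - 494)) = 1/(9402107 + (-122/1099 - 494)) = 1/(9402107 - 543028/1099) = 1/(10332372565/1099) = 1099/10332372565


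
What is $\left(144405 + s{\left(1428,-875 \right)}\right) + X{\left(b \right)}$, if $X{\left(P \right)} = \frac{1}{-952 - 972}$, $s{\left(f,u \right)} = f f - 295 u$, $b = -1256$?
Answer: $\frac{4697857735}{1924} \approx 2.4417 \cdot 10^{6}$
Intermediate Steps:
$s{\left(f,u \right)} = f^{2} - 295 u$
$X{\left(P \right)} = - \frac{1}{1924}$ ($X{\left(P \right)} = \frac{1}{-1924} = - \frac{1}{1924}$)
$\left(144405 + s{\left(1428,-875 \right)}\right) + X{\left(b \right)} = \left(144405 - \left(-258125 - 1428^{2}\right)\right) - \frac{1}{1924} = \left(144405 + \left(2039184 + 258125\right)\right) - \frac{1}{1924} = \left(144405 + 2297309\right) - \frac{1}{1924} = 2441714 - \frac{1}{1924} = \frac{4697857735}{1924}$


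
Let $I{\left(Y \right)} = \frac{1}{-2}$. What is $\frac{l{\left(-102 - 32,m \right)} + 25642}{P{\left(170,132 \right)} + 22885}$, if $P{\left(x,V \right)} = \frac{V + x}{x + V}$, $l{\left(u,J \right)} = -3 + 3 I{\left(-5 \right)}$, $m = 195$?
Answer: $\frac{51275}{45772} \approx 1.1202$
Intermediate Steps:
$I{\left(Y \right)} = - \frac{1}{2}$
$l{\left(u,J \right)} = - \frac{9}{2}$ ($l{\left(u,J \right)} = -3 + 3 \left(- \frac{1}{2}\right) = -3 - \frac{3}{2} = - \frac{9}{2}$)
$P{\left(x,V \right)} = 1$ ($P{\left(x,V \right)} = \frac{V + x}{V + x} = 1$)
$\frac{l{\left(-102 - 32,m \right)} + 25642}{P{\left(170,132 \right)} + 22885} = \frac{- \frac{9}{2} + 25642}{1 + 22885} = \frac{51275}{2 \cdot 22886} = \frac{51275}{2} \cdot \frac{1}{22886} = \frac{51275}{45772}$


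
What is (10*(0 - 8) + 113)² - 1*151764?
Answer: -150675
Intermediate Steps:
(10*(0 - 8) + 113)² - 1*151764 = (10*(-8) + 113)² - 151764 = (-80 + 113)² - 151764 = 33² - 151764 = 1089 - 151764 = -150675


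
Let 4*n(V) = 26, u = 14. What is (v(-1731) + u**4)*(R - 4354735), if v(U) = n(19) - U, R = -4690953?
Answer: -363216033108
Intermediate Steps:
n(V) = 13/2 (n(V) = (1/4)*26 = 13/2)
v(U) = 13/2 - U
(v(-1731) + u**4)*(R - 4354735) = ((13/2 - 1*(-1731)) + 14**4)*(-4690953 - 4354735) = ((13/2 + 1731) + 38416)*(-9045688) = (3475/2 + 38416)*(-9045688) = (80307/2)*(-9045688) = -363216033108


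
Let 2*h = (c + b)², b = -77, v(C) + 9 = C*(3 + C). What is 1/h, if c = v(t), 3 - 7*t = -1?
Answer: 2401/8462498 ≈ 0.00028372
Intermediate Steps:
t = 4/7 (t = 3/7 - ⅐*(-1) = 3/7 + ⅐ = 4/7 ≈ 0.57143)
v(C) = -9 + C*(3 + C)
c = -341/49 (c = -9 + (4/7)² + 3*(4/7) = -9 + 16/49 + 12/7 = -341/49 ≈ -6.9592)
h = 8462498/2401 (h = (-341/49 - 77)²/2 = (-4114/49)²/2 = (½)*(16924996/2401) = 8462498/2401 ≈ 3524.6)
1/h = 1/(8462498/2401) = 2401/8462498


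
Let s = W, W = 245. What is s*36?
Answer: 8820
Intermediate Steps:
s = 245
s*36 = 245*36 = 8820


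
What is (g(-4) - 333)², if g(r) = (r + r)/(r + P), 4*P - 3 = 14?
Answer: 133225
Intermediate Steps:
P = 17/4 (P = ¾ + (¼)*14 = ¾ + 7/2 = 17/4 ≈ 4.2500)
g(r) = 2*r/(17/4 + r) (g(r) = (r + r)/(r + 17/4) = (2*r)/(17/4 + r) = 2*r/(17/4 + r))
(g(-4) - 333)² = (8*(-4)/(17 + 4*(-4)) - 333)² = (8*(-4)/(17 - 16) - 333)² = (8*(-4)/1 - 333)² = (8*(-4)*1 - 333)² = (-32 - 333)² = (-365)² = 133225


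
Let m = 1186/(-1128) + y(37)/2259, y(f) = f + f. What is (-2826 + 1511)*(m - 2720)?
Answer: 1519607236955/424692 ≈ 3.5781e+6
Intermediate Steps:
y(f) = 2*f
m = -432617/424692 (m = 1186/(-1128) + (2*37)/2259 = 1186*(-1/1128) + 74*(1/2259) = -593/564 + 74/2259 = -432617/424692 ≈ -1.0187)
(-2826 + 1511)*(m - 2720) = (-2826 + 1511)*(-432617/424692 - 2720) = -1315*(-1155594857/424692) = 1519607236955/424692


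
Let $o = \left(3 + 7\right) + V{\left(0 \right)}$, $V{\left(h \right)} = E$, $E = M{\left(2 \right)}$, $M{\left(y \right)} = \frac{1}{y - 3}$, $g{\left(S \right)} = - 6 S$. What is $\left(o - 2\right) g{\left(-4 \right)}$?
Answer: $168$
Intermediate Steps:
$M{\left(y \right)} = \frac{1}{-3 + y}$
$E = -1$ ($E = \frac{1}{-3 + 2} = \frac{1}{-1} = -1$)
$V{\left(h \right)} = -1$
$o = 9$ ($o = \left(3 + 7\right) - 1 = 10 - 1 = 9$)
$\left(o - 2\right) g{\left(-4 \right)} = \left(9 - 2\right) \left(\left(-6\right) \left(-4\right)\right) = 7 \cdot 24 = 168$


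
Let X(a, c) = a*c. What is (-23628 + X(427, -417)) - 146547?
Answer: -348234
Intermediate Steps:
(-23628 + X(427, -417)) - 146547 = (-23628 + 427*(-417)) - 146547 = (-23628 - 178059) - 146547 = -201687 - 146547 = -348234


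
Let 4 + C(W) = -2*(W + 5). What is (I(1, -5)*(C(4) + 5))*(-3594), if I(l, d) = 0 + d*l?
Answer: -305490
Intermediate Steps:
C(W) = -14 - 2*W (C(W) = -4 - 2*(W + 5) = -4 - 2*(5 + W) = -4 + (-10 - 2*W) = -14 - 2*W)
I(l, d) = d*l
(I(1, -5)*(C(4) + 5))*(-3594) = ((-5*1)*((-14 - 2*4) + 5))*(-3594) = -5*((-14 - 8) + 5)*(-3594) = -5*(-22 + 5)*(-3594) = -5*(-17)*(-3594) = 85*(-3594) = -305490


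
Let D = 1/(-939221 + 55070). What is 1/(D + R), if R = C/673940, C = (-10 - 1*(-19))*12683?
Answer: 19221442740/3255564847 ≈ 5.9042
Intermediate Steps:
C = 114147 (C = (-10 + 19)*12683 = 9*12683 = 114147)
D = -1/884151 (D = 1/(-884151) = -1/884151 ≈ -1.1310e-6)
R = 114147/673940 ≈ 0.16937
1/(D + R) = 1/(-1/884151 + 114147/673940) = 1/(3255564847/19221442740) = 19221442740/3255564847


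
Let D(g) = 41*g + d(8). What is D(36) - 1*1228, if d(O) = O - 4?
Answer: 252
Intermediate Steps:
d(O) = -4 + O
D(g) = 4 + 41*g (D(g) = 41*g + (-4 + 8) = 41*g + 4 = 4 + 41*g)
D(36) - 1*1228 = (4 + 41*36) - 1*1228 = (4 + 1476) - 1228 = 1480 - 1228 = 252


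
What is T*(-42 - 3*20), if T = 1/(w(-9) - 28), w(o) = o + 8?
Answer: 102/29 ≈ 3.5172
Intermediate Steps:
w(o) = 8 + o
T = -1/29 (T = 1/((8 - 9) - 28) = 1/(-1 - 28) = 1/(-29) = -1/29 ≈ -0.034483)
T*(-42 - 3*20) = -(-42 - 3*20)/29 = -(-42 - 60)/29 = -1/29*(-102) = 102/29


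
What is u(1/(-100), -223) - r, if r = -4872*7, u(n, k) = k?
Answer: 33881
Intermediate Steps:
r = -34104
u(1/(-100), -223) - r = -223 - 1*(-34104) = -223 + 34104 = 33881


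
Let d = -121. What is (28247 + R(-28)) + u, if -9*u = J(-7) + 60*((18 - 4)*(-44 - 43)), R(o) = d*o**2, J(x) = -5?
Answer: -526468/9 ≈ -58496.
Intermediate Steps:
R(o) = -121*o**2
u = 73085/9 (u = -(-5 + 60*((18 - 4)*(-44 - 43)))/9 = -(-5 + 60*(14*(-87)))/9 = -(-5 + 60*(-1218))/9 = -(-5 - 73080)/9 = -1/9*(-73085) = 73085/9 ≈ 8120.6)
(28247 + R(-28)) + u = (28247 - 121*(-28)**2) + 73085/9 = (28247 - 121*784) + 73085/9 = (28247 - 94864) + 73085/9 = -66617 + 73085/9 = -526468/9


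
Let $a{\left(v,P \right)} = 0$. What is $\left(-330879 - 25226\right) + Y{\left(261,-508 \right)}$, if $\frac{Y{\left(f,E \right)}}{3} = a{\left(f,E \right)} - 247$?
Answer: $-356846$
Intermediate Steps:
$Y{\left(f,E \right)} = -741$ ($Y{\left(f,E \right)} = 3 \left(0 - 247\right) = 3 \left(-247\right) = -741$)
$\left(-330879 - 25226\right) + Y{\left(261,-508 \right)} = \left(-330879 - 25226\right) - 741 = -356105 - 741 = -356846$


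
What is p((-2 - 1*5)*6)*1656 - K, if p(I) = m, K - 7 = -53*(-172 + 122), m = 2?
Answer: 655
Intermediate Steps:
K = 2657 (K = 7 - 53*(-172 + 122) = 7 - 53*(-50) = 7 + 2650 = 2657)
p(I) = 2
p((-2 - 1*5)*6)*1656 - K = 2*1656 - 1*2657 = 3312 - 2657 = 655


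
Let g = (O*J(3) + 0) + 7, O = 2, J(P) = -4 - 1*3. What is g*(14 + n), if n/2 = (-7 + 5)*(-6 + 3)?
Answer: -182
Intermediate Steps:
J(P) = -7 (J(P) = -4 - 3 = -7)
n = 12 (n = 2*((-7 + 5)*(-6 + 3)) = 2*(-2*(-3)) = 2*6 = 12)
g = -7 (g = (2*(-7) + 0) + 7 = (-14 + 0) + 7 = -14 + 7 = -7)
g*(14 + n) = -7*(14 + 12) = -7*26 = -182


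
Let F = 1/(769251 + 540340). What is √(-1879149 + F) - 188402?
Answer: -188402 + I*√3222794254759194278/1309591 ≈ -1.884e+5 + 1370.8*I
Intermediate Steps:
F = 1/1309591 ≈ 7.6360e-7
√(-1879149 + F) - 188402 = √(-1879149 + 1/1309591) - 188402 = √(-2460916618058/1309591) - 188402 = I*√3222794254759194278/1309591 - 188402 = -188402 + I*√3222794254759194278/1309591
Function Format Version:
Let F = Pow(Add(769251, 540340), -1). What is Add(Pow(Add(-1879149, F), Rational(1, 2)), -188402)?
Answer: Add(-188402, Mul(Rational(1, 1309591), I, Pow(3222794254759194278, Rational(1, 2)))) ≈ Add(-1.8840e+5, Mul(1370.8, I))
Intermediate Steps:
F = Rational(1, 1309591) (F = Pow(1309591, -1) = Rational(1, 1309591) ≈ 7.6360e-7)
Add(Pow(Add(-1879149, F), Rational(1, 2)), -188402) = Add(Pow(Add(-1879149, Rational(1, 1309591)), Rational(1, 2)), -188402) = Add(Pow(Rational(-2460916618058, 1309591), Rational(1, 2)), -188402) = Add(Mul(Rational(1, 1309591), I, Pow(3222794254759194278, Rational(1, 2))), -188402) = Add(-188402, Mul(Rational(1, 1309591), I, Pow(3222794254759194278, Rational(1, 2))))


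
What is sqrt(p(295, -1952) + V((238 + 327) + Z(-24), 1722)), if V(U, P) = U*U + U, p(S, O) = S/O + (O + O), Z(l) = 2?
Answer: 3*sqrt(8418439322)/488 ≈ 564.05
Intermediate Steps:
p(S, O) = 2*O + S/O (p(S, O) = S/O + 2*O = 2*O + S/O)
V(U, P) = U + U**2 (V(U, P) = U**2 + U = U + U**2)
sqrt(p(295, -1952) + V((238 + 327) + Z(-24), 1722)) = sqrt((2*(-1952) + 295/(-1952)) + ((238 + 327) + 2)*(1 + ((238 + 327) + 2))) = sqrt((-3904 + 295*(-1/1952)) + (565 + 2)*(1 + (565 + 2))) = sqrt((-3904 - 295/1952) + 567*(1 + 567)) = sqrt(-7620903/1952 + 567*568) = sqrt(-7620903/1952 + 322056) = sqrt(621032409/1952) = 3*sqrt(8418439322)/488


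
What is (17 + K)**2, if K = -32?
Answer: 225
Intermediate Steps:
(17 + K)**2 = (17 - 32)**2 = (-15)**2 = 225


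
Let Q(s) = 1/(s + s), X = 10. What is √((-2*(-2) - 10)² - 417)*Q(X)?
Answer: I*√381/20 ≈ 0.97596*I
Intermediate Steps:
Q(s) = 1/(2*s)
√((-2*(-2) - 10)² - 417)*Q(X) = √((-2*(-2) - 10)² - 417)*((½)/10) = √((4 - 10)² - 417)*((½)*(⅒)) = √((-6)² - 417)*(1/20) = √(36 - 417)*(1/20) = √(-381)*(1/20) = (I*√381)*(1/20) = I*√381/20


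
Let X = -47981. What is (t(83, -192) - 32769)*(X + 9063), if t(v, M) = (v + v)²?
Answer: 202879534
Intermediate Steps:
t(v, M) = 4*v² (t(v, M) = (2*v)² = 4*v²)
(t(83, -192) - 32769)*(X + 9063) = (4*83² - 32769)*(-47981 + 9063) = (4*6889 - 32769)*(-38918) = (27556 - 32769)*(-38918) = -5213*(-38918) = 202879534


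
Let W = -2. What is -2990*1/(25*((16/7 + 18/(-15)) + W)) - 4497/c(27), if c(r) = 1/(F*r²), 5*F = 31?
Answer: -1626032783/80 ≈ -2.0325e+7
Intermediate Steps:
F = 31/5 (F = (⅕)*31 = 31/5 ≈ 6.2000)
c(r) = 5/(31*r²) (c(r) = 1/(31*r²/5) = 5/(31*r²))
-2990*1/(25*((16/7 + 18/(-15)) + W)) - 4497/c(27) = -2990*1/(25*((16/7 + 18/(-15)) - 2)) - 4497/((5/31)/27²) = -2990*1/(25*((16*(⅐) + 18*(-1/15)) - 2)) - 4497/((5/31)*(1/729)) = -2990*1/(25*((16/7 - 6/5) - 2)) - 4497/5/22599 = -2990*1/(25*(38/35 - 2)) - 4497*22599/5 = -2990/((-32/35*25)) - 101627703/5 = -2990/(-160/7) - 101627703/5 = -2990*(-7/160) - 101627703/5 = 2093/16 - 101627703/5 = -1626032783/80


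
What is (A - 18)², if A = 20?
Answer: 4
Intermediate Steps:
(A - 18)² = (20 - 18)² = 2² = 4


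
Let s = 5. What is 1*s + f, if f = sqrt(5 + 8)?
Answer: 5 + sqrt(13) ≈ 8.6055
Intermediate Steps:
f = sqrt(13) ≈ 3.6056
1*s + f = 1*5 + sqrt(13) = 5 + sqrt(13)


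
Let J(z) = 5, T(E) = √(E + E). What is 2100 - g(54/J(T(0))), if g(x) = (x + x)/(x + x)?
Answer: 2099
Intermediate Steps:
T(E) = √2*√E (T(E) = √(2*E) = √2*√E)
g(x) = 1 (g(x) = (2*x)/((2*x)) = (2*x)*(1/(2*x)) = 1)
2100 - g(54/J(T(0))) = 2100 - 1*1 = 2100 - 1 = 2099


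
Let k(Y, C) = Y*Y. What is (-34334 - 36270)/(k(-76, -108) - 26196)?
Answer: 17651/5105 ≈ 3.4576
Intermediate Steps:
k(Y, C) = Y²
(-34334 - 36270)/(k(-76, -108) - 26196) = (-34334 - 36270)/((-76)² - 26196) = -70604/(5776 - 26196) = -70604/(-20420) = -70604*(-1/20420) = 17651/5105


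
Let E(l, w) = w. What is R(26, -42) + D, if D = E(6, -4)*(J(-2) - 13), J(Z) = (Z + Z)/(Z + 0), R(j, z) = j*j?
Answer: 720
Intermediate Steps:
R(j, z) = j**2
J(Z) = 2 (J(Z) = (2*Z)/Z = 2)
D = 44 (D = -4*(2 - 13) = -4*(-11) = 44)
R(26, -42) + D = 26**2 + 44 = 676 + 44 = 720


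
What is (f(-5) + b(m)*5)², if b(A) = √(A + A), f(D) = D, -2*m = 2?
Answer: 25*(1 - I*√2)² ≈ -25.0 - 70.711*I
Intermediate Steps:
m = -1 (m = -½*2 = -1)
b(A) = √2*√A (b(A) = √(2*A) = √2*√A)
(f(-5) + b(m)*5)² = (-5 + (√2*√(-1))*5)² = (-5 + (√2*I)*5)² = (-5 + (I*√2)*5)² = (-5 + 5*I*√2)²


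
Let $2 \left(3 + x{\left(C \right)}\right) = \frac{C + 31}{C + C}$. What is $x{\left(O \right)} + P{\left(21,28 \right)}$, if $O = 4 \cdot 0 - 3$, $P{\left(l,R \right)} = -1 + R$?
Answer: $\frac{65}{3} \approx 21.667$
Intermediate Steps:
$O = -3$ ($O = 0 - 3 = -3$)
$x{\left(C \right)} = -3 + \frac{31 + C}{4 C}$ ($x{\left(C \right)} = -3 + \frac{\left(C + 31\right) \frac{1}{C + C}}{2} = -3 + \frac{\left(31 + C\right) \frac{1}{2 C}}{2} = -3 + \frac{\frac{1}{2} \frac{1}{C} \left(31 + C\right)}{2} = -3 + \frac{31 + C}{4 C}$)
$x{\left(O \right)} + P{\left(21,28 \right)} = \frac{31 - -33}{4 \left(-3\right)} + \left(-1 + 28\right) = \frac{1}{4} \left(- \frac{1}{3}\right) \left(31 + 33\right) + 27 = \frac{1}{4} \left(- \frac{1}{3}\right) 64 + 27 = - \frac{16}{3} + 27 = \frac{65}{3}$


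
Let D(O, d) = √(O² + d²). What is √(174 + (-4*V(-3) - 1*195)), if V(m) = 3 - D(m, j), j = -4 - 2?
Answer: √(-33 + 12*√5) ≈ 2.4834*I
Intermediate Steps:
j = -6
V(m) = 3 - √(36 + m²) (V(m) = 3 - √(m² + (-6)²) = 3 - √(m² + 36) = 3 - √(36 + m²))
√(174 + (-4*V(-3) - 1*195)) = √(174 + (-4*(3 - √(36 + (-3)²)) - 1*195)) = √(174 + (-4*(3 - √(36 + 9)) - 195)) = √(174 + (-4*(3 - √45) - 195)) = √(174 + (-4*(3 - 3*√5) - 195)) = √(174 + ((-12 + 12*√5) - 195)) = √(174 + (-207 + 12*√5)) = √(-33 + 12*√5)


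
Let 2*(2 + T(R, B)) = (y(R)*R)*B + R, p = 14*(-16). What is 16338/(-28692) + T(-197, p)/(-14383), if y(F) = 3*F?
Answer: 31158877025/34389753 ≈ 906.05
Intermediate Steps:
p = -224
T(R, B) = -2 + R/2 + 3*B*R²/2 (T(R, B) = -2 + (((3*R)*R)*B + R)/2 = -2 + ((3*R²)*B + R)/2 = -2 + (3*B*R² + R)/2 = -2 + (R + 3*B*R²)/2 = -2 + (R/2 + 3*B*R²/2) = -2 + R/2 + 3*B*R²/2)
16338/(-28692) + T(-197, p)/(-14383) = 16338/(-28692) + (-2 + (½)*(-197) + (3/2)*(-224)*(-197)²)/(-14383) = 16338*(-1/28692) + (-2 - 197/2 + (3/2)*(-224)*38809)*(-1/14383) = -2723/4782 + (-2 - 197/2 - 13039824)*(-1/14383) = -2723/4782 - 26079849/2*(-1/14383) = -2723/4782 + 26079849/28766 = 31158877025/34389753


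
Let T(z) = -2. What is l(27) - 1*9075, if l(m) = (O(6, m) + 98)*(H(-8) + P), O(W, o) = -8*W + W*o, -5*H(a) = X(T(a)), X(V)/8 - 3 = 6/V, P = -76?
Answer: -25187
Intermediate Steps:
X(V) = 24 + 48/V (X(V) = 24 + 8*(6/V) = 24 + 48/V)
H(a) = 0 (H(a) = -(24 + 48/(-2))/5 = -(24 + 48*(-½))/5 = -(24 - 24)/5 = -⅕*0 = 0)
l(m) = -3800 - 456*m (l(m) = (6*(-8 + m) + 98)*(0 - 76) = ((-48 + 6*m) + 98)*(-76) = (50 + 6*m)*(-76) = -3800 - 456*m)
l(27) - 1*9075 = (-3800 - 456*27) - 1*9075 = (-3800 - 12312) - 9075 = -16112 - 9075 = -25187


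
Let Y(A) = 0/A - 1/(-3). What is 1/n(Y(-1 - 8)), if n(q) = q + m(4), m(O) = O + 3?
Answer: 3/22 ≈ 0.13636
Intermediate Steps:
m(O) = 3 + O
Y(A) = ⅓ (Y(A) = 0 - 1*(-⅓) = 0 + ⅓ = ⅓)
n(q) = 7 + q (n(q) = q + (3 + 4) = q + 7 = 7 + q)
1/n(Y(-1 - 8)) = 1/(7 + ⅓) = 1/(22/3) = 3/22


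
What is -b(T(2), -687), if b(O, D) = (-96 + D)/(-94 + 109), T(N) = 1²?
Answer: 261/5 ≈ 52.200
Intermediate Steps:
T(N) = 1
b(O, D) = -32/5 + D/15 (b(O, D) = (-96 + D)/15 = (-96 + D)*(1/15) = -32/5 + D/15)
-b(T(2), -687) = -(-32/5 + (1/15)*(-687)) = -(-32/5 - 229/5) = -1*(-261/5) = 261/5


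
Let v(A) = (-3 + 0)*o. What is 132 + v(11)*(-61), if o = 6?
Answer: 1230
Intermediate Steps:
v(A) = -18 (v(A) = (-3 + 0)*6 = -3*6 = -18)
132 + v(11)*(-61) = 132 - 18*(-61) = 132 + 1098 = 1230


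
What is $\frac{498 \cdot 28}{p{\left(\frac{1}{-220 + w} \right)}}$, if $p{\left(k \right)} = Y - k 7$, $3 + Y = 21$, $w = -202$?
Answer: $\frac{5884368}{7603} \approx 773.95$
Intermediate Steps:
$Y = 18$ ($Y = -3 + 21 = 18$)
$p{\left(k \right)} = 18 - 7 k$ ($p{\left(k \right)} = 18 - k 7 = 18 - 7 k$)
$\frac{498 \cdot 28}{p{\left(\frac{1}{-220 + w} \right)}} = \frac{498 \cdot 28}{18 - \frac{7}{-220 - 202}} = \frac{13944}{18 - \frac{7}{-422}} = \frac{13944}{18 - - \frac{7}{422}} = \frac{13944}{18 + \frac{7}{422}} = \frac{13944}{\frac{7603}{422}} = 13944 \cdot \frac{422}{7603} = \frac{5884368}{7603}$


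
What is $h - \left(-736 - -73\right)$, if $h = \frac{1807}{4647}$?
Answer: $\frac{3082768}{4647} \approx 663.39$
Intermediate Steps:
$h = \frac{1807}{4647}$ ($h = 1807 \cdot \frac{1}{4647} = \frac{1807}{4647} \approx 0.38885$)
$h - \left(-736 - -73\right) = \frac{1807}{4647} - \left(-736 - -73\right) = \frac{1807}{4647} - \left(-736 + 73\right) = \frac{1807}{4647} - -663 = \frac{1807}{4647} + 663 = \frac{3082768}{4647}$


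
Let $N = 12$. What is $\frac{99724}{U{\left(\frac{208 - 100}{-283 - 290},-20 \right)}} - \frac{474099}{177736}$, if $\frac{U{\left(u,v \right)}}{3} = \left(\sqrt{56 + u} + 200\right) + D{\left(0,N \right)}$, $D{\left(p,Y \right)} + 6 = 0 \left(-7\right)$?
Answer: $\frac{80819537403413}{478408614216} - \frac{24931 \sqrt{509015}}{2691681} \approx 162.33$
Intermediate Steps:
$D{\left(p,Y \right)} = -6$ ($D{\left(p,Y \right)} = -6 + 0 \left(-7\right) = -6 + 0 = -6$)
$U{\left(u,v \right)} = 582 + 3 \sqrt{56 + u}$ ($U{\left(u,v \right)} = 3 \left(\left(\sqrt{56 + u} + 200\right) - 6\right) = 3 \left(\left(200 + \sqrt{56 + u}\right) - 6\right) = 3 \left(194 + \sqrt{56 + u}\right) = 582 + 3 \sqrt{56 + u}$)
$\frac{99724}{U{\left(\frac{208 - 100}{-283 - 290},-20 \right)}} - \frac{474099}{177736} = \frac{99724}{582 + 3 \sqrt{56 + \frac{208 - 100}{-283 - 290}}} - \frac{474099}{177736} = \frac{99724}{582 + 3 \sqrt{56 + \frac{108}{-573}}} - \frac{474099}{177736} = \frac{99724}{582 + 3 \sqrt{56 + 108 \left(- \frac{1}{573}\right)}} - \frac{474099}{177736} = \frac{99724}{582 + 3 \sqrt{56 - \frac{36}{191}}} - \frac{474099}{177736} = \frac{99724}{582 + 3 \sqrt{\frac{10660}{191}}} - \frac{474099}{177736} = \frac{99724}{582 + 3 \frac{2 \sqrt{509015}}{191}} - \frac{474099}{177736} = \frac{99724}{582 + \frac{6 \sqrt{509015}}{191}} - \frac{474099}{177736} = - \frac{474099}{177736} + \frac{99724}{582 + \frac{6 \sqrt{509015}}{191}}$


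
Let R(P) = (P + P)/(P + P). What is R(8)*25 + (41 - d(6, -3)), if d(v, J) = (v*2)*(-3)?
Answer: 102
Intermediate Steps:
d(v, J) = -6*v (d(v, J) = (2*v)*(-3) = -6*v)
R(P) = 1 (R(P) = (2*P)/((2*P)) = (2*P)*(1/(2*P)) = 1)
R(8)*25 + (41 - d(6, -3)) = 1*25 + (41 - (-6)*6) = 25 + (41 - 1*(-36)) = 25 + (41 + 36) = 25 + 77 = 102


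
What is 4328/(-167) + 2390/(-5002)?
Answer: -11023893/417667 ≈ -26.394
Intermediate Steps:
4328/(-167) + 2390/(-5002) = 4328*(-1/167) + 2390*(-1/5002) = -4328/167 - 1195/2501 = -11023893/417667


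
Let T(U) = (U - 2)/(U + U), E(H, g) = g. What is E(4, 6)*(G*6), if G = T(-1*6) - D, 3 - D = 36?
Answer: 1212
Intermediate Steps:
D = -33 (D = 3 - 1*36 = 3 - 36 = -33)
T(U) = (-2 + U)/(2*U) (T(U) = (-2 + U)/((2*U)) = (-2 + U)*(1/(2*U)) = (-2 + U)/(2*U))
G = 101/3 (G = (-2 - 1*6)/(2*((-1*6))) - 1*(-33) = (½)*(-2 - 6)/(-6) + 33 = (½)*(-⅙)*(-8) + 33 = ⅔ + 33 = 101/3 ≈ 33.667)
E(4, 6)*(G*6) = 6*((101/3)*6) = 6*202 = 1212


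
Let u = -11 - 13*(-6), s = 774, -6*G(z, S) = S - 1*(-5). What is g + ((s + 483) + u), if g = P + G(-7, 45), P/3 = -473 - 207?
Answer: -2173/3 ≈ -724.33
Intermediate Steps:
P = -2040 (P = 3*(-473 - 207) = 3*(-680) = -2040)
G(z, S) = -5/6 - S/6 (G(z, S) = -(S - 1*(-5))/6 = -(S + 5)/6 = -(5 + S)/6 = -5/6 - S/6)
u = 67 (u = -11 + 78 = 67)
g = -6145/3 (g = -2040 + (-5/6 - 1/6*45) = -2040 + (-5/6 - 15/2) = -2040 - 25/3 = -6145/3 ≈ -2048.3)
g + ((s + 483) + u) = -6145/3 + ((774 + 483) + 67) = -6145/3 + (1257 + 67) = -6145/3 + 1324 = -2173/3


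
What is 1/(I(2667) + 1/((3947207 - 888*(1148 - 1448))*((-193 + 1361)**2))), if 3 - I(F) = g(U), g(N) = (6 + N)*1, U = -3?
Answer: 5748303795968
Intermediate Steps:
g(N) = 6 + N
I(F) = 0 (I(F) = 3 - (6 - 3) = 3 - 1*3 = 3 - 3 = 0)
1/(I(2667) + 1/((3947207 - 888*(1148 - 1448))*((-193 + 1361)**2))) = 1/(0 + 1/((3947207 - 888*(1148 - 1448))*((-193 + 1361)**2))) = 1/(0 + 1/((3947207 - 888*(-300))*(1168**2))) = 1/(0 + 1/((3947207 + 266400)*1364224)) = 1/(0 + (1/1364224)/4213607) = 1/(0 + (1/4213607)*(1/1364224)) = 1/(0 + 1/5748303795968) = 1/(1/5748303795968) = 5748303795968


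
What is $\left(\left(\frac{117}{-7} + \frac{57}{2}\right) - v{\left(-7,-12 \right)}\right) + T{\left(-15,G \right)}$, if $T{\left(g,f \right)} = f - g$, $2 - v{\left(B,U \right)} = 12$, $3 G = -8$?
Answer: $\frac{1433}{42} \approx 34.119$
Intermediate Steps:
$G = - \frac{8}{3}$ ($G = \frac{1}{3} \left(-8\right) = - \frac{8}{3} \approx -2.6667$)
$v{\left(B,U \right)} = -10$ ($v{\left(B,U \right)} = 2 - 12 = -10$)
$\left(\left(\frac{117}{-7} + \frac{57}{2}\right) - v{\left(-7,-12 \right)}\right) + T{\left(-15,G \right)} = \left(\left(\frac{117}{-7} + \frac{57}{2}\right) - -10\right) - - \frac{37}{3} = \left(\left(117 \left(- \frac{1}{7}\right) + 57 \cdot \frac{1}{2}\right) + 10\right) + \left(- \frac{8}{3} + 15\right) = \left(\left(- \frac{117}{7} + \frac{57}{2}\right) + 10\right) + \frac{37}{3} = \left(\frac{165}{14} + 10\right) + \frac{37}{3} = \frac{305}{14} + \frac{37}{3} = \frac{1433}{42}$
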